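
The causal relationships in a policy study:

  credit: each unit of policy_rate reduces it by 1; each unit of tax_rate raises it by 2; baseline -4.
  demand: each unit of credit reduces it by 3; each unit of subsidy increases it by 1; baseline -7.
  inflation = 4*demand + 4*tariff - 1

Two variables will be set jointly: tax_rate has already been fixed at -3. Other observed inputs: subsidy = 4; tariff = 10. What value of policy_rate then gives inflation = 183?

policy_rate = 3

With tax_rate held at -3:
Substituting into the credit equation gives credit = -policy_rate - 10.
Substituting into the demand equation gives demand = 3*policy_rate + 27.
Substituting into the inflation equation gives inflation = 12*policy_rate + 147.
Solve 12*policy_rate + 147 = 183: policy_rate = (183 - 147) / 12 = 3.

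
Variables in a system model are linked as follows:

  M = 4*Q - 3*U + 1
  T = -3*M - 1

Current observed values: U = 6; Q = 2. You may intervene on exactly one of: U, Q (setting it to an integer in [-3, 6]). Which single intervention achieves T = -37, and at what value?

set U = -1

Intervening on U: with other inputs at their observed values, T = 9*U - 28. Solving for -37 gives U = -1, within [-3, 6].
Intervening on Q: T = -12*Q + 50. Reaching -37 requires Q = 29/4, not an integer.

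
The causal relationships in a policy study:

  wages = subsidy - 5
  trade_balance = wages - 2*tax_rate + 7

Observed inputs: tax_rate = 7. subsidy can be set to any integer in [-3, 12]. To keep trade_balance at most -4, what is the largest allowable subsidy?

subsidy = 8

Substituting into the trade_balance equation gives trade_balance = subsidy - 12.
Require subsidy - 12 ≤ -4, so subsidy ≤ 8.
The largest integer in [-3, 12] satisfying this is 8.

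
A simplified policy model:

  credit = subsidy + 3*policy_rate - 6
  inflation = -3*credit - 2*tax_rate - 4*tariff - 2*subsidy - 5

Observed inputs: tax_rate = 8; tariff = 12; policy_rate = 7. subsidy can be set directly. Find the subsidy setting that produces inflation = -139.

subsidy = 5

Substituting into the credit equation gives credit = subsidy + 15.
Substituting into the inflation equation gives inflation = -5*subsidy - 114.
Solve -5*subsidy - 114 = -139: subsidy = (-139 + 114) / -5 = 5.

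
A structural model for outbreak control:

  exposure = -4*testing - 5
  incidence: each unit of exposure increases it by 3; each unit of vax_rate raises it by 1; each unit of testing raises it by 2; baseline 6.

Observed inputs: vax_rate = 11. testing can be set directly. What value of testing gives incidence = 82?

Substituting into the incidence equation gives incidence = -10*testing + 2.
Solve -10*testing + 2 = 82: testing = (82 - 2) / -10 = -8.

testing = -8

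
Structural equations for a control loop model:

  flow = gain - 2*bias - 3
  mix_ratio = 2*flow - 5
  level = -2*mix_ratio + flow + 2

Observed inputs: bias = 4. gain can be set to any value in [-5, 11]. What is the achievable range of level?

12 to 60

Substituting into the flow equation gives flow = gain - 11.
Substituting into the mix_ratio equation gives mix_ratio = 2*gain - 27.
Substituting into the level equation gives level = -3*gain + 45.
Linear in gain, so extremes are at the endpoints: gain = -5 gives level = 60; gain = 11 gives level = 12.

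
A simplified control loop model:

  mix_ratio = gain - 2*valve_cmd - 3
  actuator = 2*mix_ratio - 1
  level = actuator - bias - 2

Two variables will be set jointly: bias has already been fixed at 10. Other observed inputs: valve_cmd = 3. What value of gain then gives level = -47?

gain = -8

With bias held at 10:
Substituting into the mix_ratio equation gives mix_ratio = gain - 9.
actuator becomes 2*gain - 19.
Substituting into the level equation gives level = 2*gain - 31.
Solve 2*gain - 31 = -47: gain = (-47 + 31) / 2 = -8.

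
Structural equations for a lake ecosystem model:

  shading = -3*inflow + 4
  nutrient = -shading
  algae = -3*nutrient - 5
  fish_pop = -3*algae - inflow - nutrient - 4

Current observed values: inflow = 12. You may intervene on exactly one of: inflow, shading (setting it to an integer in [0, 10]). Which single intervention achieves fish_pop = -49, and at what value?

set shading = 6

Intervening on inflow: fish_pop = 23*inflow - 21. Reaching -49 requires inflow = -28/23, not an integer.
Intervening on shading: with other inputs at their observed values, fish_pop = -8*shading - 1. Solving for -49 gives shading = 6, within [0, 10].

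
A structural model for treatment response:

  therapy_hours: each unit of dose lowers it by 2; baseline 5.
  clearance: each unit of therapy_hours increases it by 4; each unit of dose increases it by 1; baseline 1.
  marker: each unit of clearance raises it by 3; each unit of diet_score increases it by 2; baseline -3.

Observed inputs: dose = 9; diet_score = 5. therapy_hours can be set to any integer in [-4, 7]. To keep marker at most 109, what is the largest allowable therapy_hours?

therapy_hours = 6

Intervening on therapy_hours fixes its value directly, overriding its dependence on dose.
Substituting into the clearance equation gives clearance = 4*therapy_hours + 10.
This gives marker = 12*therapy_hours + 37.
Require 12*therapy_hours + 37 ≤ 109, so therapy_hours ≤ 6.
The largest integer in [-4, 7] satisfying this is 6.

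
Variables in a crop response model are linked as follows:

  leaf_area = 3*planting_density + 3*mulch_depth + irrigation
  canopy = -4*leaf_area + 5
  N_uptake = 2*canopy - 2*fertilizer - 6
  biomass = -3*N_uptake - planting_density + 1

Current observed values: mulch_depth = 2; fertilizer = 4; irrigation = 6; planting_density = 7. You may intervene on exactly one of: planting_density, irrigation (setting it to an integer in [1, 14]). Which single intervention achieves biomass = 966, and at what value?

Intervening on planting_density: biomass = 71*planting_density + 301. Reaching 966 requires planting_density = 665/71, not an integer.
Intervening on irrigation: with other inputs at their observed values, biomass = 24*irrigation + 654. Solving for 966 gives irrigation = 13, within [1, 14].

set irrigation = 13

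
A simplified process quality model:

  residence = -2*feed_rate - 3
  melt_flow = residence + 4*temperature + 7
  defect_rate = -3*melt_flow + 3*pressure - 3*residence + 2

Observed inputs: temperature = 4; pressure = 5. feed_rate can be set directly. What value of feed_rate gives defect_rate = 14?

Substituting into the melt_flow equation gives melt_flow = -2*feed_rate + 20.
Substituting into the defect_rate equation gives defect_rate = 12*feed_rate - 34.
Solve 12*feed_rate - 34 = 14: feed_rate = (14 + 34) / 12 = 4.

feed_rate = 4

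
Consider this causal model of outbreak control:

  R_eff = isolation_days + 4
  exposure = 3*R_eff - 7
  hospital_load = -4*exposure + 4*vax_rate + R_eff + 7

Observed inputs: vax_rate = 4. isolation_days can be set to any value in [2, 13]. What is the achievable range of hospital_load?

-136 to -15

Substituting into the exposure equation gives exposure = 3*isolation_days + 5.
Substituting into the hospital_load equation gives hospital_load = -11*isolation_days + 7.
Linear in isolation_days, so extremes are at the endpoints: isolation_days = 2 gives hospital_load = -15; isolation_days = 13 gives hospital_load = -136.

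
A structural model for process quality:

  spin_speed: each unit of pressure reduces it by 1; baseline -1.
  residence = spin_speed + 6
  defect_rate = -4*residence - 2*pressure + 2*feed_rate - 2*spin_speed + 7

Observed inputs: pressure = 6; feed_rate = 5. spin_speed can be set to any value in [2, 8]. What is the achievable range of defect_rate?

Intervening on spin_speed fixes its value directly, overriding its dependence on pressure.
Substituting into the defect_rate equation gives defect_rate = -6*spin_speed - 19.
Linear in spin_speed, so extremes are at the endpoints: spin_speed = 2 gives defect_rate = -31; spin_speed = 8 gives defect_rate = -67.

-67 to -31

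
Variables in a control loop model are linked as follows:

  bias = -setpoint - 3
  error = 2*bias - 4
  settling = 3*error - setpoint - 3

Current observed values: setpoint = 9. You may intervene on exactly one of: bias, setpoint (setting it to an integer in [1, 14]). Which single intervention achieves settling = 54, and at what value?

set bias = 13

Intervening on bias: with other inputs at their observed values, settling = 6*bias - 24. Solving for 54 gives bias = 13, within [1, 14].
Intervening on setpoint: settling = -7*setpoint - 33. Reaching 54 requires setpoint = -87/7, not an integer.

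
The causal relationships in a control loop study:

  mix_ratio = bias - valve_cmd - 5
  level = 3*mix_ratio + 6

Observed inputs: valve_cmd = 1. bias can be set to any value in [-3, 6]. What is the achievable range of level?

-21 to 6

Substituting into the mix_ratio equation gives mix_ratio = bias - 6.
Substituting into the level equation gives level = 3*bias - 12.
Linear in bias, so extremes are at the endpoints: bias = -3 gives level = -21; bias = 6 gives level = 6.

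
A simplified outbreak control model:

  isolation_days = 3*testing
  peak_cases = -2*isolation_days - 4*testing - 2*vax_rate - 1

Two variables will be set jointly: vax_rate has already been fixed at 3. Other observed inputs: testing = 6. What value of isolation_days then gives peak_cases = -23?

isolation_days = -4

With vax_rate held at 3:
Intervening on isolation_days fixes its value directly, overriding its dependence on testing.
Substituting into the peak_cases equation gives peak_cases = -2*isolation_days - 31.
Solve -2*isolation_days - 31 = -23: isolation_days = (-23 + 31) / -2 = -4.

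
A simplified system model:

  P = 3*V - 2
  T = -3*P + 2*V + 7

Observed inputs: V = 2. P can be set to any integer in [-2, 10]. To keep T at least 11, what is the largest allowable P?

P = 0

Intervening on P fixes its value directly, overriding its dependence on V.
Substituting into the T equation gives T = -3*P + 11.
Require -3*P + 11 ≥ 11, so P ≤ 0.
The largest integer in [-2, 10] satisfying this is 0.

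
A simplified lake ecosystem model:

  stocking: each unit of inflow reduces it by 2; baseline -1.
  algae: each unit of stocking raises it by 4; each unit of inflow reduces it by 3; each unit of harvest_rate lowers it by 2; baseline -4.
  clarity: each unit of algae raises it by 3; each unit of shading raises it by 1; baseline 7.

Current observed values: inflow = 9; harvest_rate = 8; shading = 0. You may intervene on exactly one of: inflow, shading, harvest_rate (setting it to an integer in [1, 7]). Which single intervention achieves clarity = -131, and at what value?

Intervening on inflow: with other inputs at their observed values, clarity = -33*inflow - 65. Solving for -131 gives inflow = 2, within [1, 7].
Intervening on shading: clarity = shading - 362. Reaching -131 requires shading = 231, outside [1, 7].
Intervening on harvest_rate: clarity = -6*harvest_rate - 314. Reaching -131 requires harvest_rate = -61/2, not an integer.

set inflow = 2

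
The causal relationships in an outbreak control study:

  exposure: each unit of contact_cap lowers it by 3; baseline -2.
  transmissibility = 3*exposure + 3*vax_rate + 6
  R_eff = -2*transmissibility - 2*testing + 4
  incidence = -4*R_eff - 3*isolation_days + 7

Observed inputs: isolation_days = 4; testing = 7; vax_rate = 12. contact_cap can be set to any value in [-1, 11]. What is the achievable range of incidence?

-469 to 395

Substituting into the transmissibility equation gives transmissibility = -9*contact_cap + 36.
Substituting into the R_eff equation gives R_eff = 18*contact_cap - 82.
Substituting into the incidence equation gives incidence = -72*contact_cap + 323.
Linear in contact_cap, so extremes are at the endpoints: contact_cap = -1 gives incidence = 395; contact_cap = 11 gives incidence = -469.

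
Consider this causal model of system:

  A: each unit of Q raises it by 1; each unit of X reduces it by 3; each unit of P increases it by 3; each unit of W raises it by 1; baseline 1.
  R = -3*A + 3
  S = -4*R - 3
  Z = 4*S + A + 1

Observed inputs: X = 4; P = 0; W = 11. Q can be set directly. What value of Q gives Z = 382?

Substituting into the A equation gives A = Q.
Substituting into the R equation gives R = -3*Q + 3.
S becomes 12*Q - 15.
Z becomes 49*Q - 59.
Solve 49*Q - 59 = 382: Q = (382 + 59) / 49 = 9.

Q = 9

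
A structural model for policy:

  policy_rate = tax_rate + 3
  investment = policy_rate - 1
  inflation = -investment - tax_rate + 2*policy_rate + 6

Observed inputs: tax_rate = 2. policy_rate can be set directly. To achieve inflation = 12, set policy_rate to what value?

policy_rate = 7

Intervening on policy_rate fixes its value directly, overriding its dependence on tax_rate.
Substituting into the inflation equation gives inflation = policy_rate + 5.
Solve policy_rate + 5 = 12: policy_rate = (12 - 5) / 1 = 7.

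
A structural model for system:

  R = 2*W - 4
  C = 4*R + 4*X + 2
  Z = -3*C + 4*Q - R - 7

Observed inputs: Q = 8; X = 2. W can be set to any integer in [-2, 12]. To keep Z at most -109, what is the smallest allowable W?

W = 6

Substituting into the C equation gives C = 8*W - 6.
Z becomes -26*W + 47.
Require -26*W + 47 ≤ -109, so W ≥ 6.
The smallest integer in [-2, 12] satisfying this is 6.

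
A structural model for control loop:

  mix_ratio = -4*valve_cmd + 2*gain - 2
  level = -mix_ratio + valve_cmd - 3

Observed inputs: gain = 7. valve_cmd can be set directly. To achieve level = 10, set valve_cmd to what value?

Substituting into the mix_ratio equation gives mix_ratio = -4*valve_cmd + 12.
level becomes 5*valve_cmd - 15.
Solve 5*valve_cmd - 15 = 10: valve_cmd = (10 + 15) / 5 = 5.

valve_cmd = 5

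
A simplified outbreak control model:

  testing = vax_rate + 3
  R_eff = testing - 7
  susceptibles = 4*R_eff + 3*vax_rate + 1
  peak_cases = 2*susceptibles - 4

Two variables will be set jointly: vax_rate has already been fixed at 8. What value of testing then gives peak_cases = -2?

With vax_rate held at 8:
Intervening on testing fixes its value directly, overriding its dependence on vax_rate.
Substituting into the susceptibles equation gives susceptibles = 4*testing - 3.
Substituting into the peak_cases equation gives peak_cases = 8*testing - 10.
Solve 8*testing - 10 = -2: testing = (-2 + 10) / 8 = 1.

testing = 1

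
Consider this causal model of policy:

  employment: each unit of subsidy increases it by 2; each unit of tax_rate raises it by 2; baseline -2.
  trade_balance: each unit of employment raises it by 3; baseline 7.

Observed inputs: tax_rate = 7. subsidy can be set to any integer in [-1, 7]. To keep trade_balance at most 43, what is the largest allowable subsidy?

subsidy = 0

Substituting into the employment equation gives employment = 2*subsidy + 12.
Substituting into the trade_balance equation gives trade_balance = 6*subsidy + 43.
Require 6*subsidy + 43 ≤ 43, so subsidy ≤ 0.
The largest integer in [-1, 7] satisfying this is 0.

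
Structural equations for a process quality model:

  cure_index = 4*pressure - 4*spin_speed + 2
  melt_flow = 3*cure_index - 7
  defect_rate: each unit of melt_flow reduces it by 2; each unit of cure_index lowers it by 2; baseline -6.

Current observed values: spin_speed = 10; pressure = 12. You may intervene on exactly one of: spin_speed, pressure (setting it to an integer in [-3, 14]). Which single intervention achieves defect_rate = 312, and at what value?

Intervening on spin_speed: defect_rate = 32*spin_speed - 392. Reaching 312 requires spin_speed = 22, outside [-3, 14].
Intervening on pressure: with other inputs at their observed values, defect_rate = -32*pressure + 312. Solving for 312 gives pressure = 0, within [-3, 14].

set pressure = 0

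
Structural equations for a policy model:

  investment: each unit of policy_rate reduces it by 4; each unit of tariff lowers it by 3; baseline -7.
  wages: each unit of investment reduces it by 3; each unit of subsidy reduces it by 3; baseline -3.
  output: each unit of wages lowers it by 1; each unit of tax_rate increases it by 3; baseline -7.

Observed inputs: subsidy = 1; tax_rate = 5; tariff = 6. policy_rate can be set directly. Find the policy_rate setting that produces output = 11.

policy_rate = -6

Substituting into the investment equation gives investment = -4*policy_rate - 25.
wages becomes 12*policy_rate + 69.
This gives output = -12*policy_rate - 61.
Solve -12*policy_rate - 61 = 11: policy_rate = (11 + 61) / -12 = -6.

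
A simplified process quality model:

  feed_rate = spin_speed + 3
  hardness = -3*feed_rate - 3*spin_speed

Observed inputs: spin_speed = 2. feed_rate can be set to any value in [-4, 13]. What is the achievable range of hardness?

-45 to 6

Intervening on feed_rate fixes its value directly, overriding its dependence on spin_speed.
Substituting into the hardness equation gives hardness = -3*feed_rate - 6.
Linear in feed_rate, so extremes are at the endpoints: feed_rate = -4 gives hardness = 6; feed_rate = 13 gives hardness = -45.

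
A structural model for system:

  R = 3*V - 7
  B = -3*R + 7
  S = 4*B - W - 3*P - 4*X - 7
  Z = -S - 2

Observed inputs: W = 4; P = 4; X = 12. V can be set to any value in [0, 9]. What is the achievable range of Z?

-43 to 281

Substituting into the B equation gives B = -9*V + 28.
Substituting into the S equation gives S = -36*V + 41.
Substituting into the Z equation gives Z = 36*V - 43.
Linear in V, so extremes are at the endpoints: V = 0 gives Z = -43; V = 9 gives Z = 281.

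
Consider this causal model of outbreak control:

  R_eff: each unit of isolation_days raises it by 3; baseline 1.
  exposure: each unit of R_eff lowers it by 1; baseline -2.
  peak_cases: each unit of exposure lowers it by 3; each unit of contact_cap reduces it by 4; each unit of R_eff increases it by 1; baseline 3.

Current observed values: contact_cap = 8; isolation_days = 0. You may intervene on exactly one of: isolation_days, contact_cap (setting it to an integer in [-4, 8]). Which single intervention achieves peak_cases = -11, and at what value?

Intervening on isolation_days: peak_cases = 12*isolation_days - 19. Reaching -11 requires isolation_days = 2/3, not an integer.
Intervening on contact_cap: with other inputs at their observed values, peak_cases = -4*contact_cap + 13. Solving for -11 gives contact_cap = 6, within [-4, 8].

set contact_cap = 6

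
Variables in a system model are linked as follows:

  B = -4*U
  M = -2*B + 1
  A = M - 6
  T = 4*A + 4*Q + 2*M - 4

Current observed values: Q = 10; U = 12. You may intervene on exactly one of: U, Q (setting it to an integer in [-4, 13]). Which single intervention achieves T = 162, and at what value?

Intervening on U: with other inputs at their observed values, T = 48*U + 18. Solving for 162 gives U = 3, within [-4, 13].
Intervening on Q: T = 4*Q + 554. Reaching 162 requires Q = -98, outside [-4, 13].

set U = 3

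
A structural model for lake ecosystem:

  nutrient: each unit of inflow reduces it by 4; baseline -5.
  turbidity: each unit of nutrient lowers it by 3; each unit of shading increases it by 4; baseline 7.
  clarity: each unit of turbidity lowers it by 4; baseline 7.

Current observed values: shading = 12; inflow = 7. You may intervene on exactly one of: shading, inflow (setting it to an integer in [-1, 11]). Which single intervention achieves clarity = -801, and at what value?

Intervening on shading: clarity = -16*shading - 417. Reaching -801 requires shading = 24, outside [-1, 11].
Intervening on inflow: with other inputs at their observed values, clarity = -48*inflow - 273. Solving for -801 gives inflow = 11, within [-1, 11].

set inflow = 11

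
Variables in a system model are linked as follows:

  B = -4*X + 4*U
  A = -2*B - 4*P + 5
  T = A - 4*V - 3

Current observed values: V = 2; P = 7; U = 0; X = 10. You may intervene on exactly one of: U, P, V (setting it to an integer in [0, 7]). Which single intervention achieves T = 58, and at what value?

Intervening on U: T = -8*U + 46. Reaching 58 requires U = -3/2, not an integer.
Intervening on P: with other inputs at their observed values, T = -4*P + 74. Solving for 58 gives P = 4, within [0, 7].
Intervening on V: T = -4*V + 54. Reaching 58 requires V = -1, outside [0, 7].

set P = 4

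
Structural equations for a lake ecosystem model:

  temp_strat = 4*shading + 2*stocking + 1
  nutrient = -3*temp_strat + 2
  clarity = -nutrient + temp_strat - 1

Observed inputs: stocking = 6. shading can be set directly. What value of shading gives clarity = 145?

shading = 6

Substituting into the temp_strat equation gives temp_strat = 4*shading + 13.
Substituting into the nutrient equation gives nutrient = -12*shading - 37.
This gives clarity = 16*shading + 49.
Solve 16*shading + 49 = 145: shading = (145 - 49) / 16 = 6.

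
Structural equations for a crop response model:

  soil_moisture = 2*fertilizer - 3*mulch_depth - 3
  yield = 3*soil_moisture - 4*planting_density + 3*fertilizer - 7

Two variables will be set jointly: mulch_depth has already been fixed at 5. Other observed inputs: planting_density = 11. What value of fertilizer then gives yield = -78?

fertilizer = 3

With mulch_depth held at 5:
Substituting into the soil_moisture equation gives soil_moisture = 2*fertilizer - 18.
yield becomes 9*fertilizer - 105.
Solve 9*fertilizer - 105 = -78: fertilizer = (-78 + 105) / 9 = 3.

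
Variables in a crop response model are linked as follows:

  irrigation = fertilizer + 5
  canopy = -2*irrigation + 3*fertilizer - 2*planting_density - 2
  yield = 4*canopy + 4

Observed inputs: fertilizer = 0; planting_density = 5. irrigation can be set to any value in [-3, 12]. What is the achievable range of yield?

Intervening on irrigation fixes its value directly, overriding its dependence on fertilizer.
Substituting into the canopy equation gives canopy = -2*irrigation - 12.
Substituting into the yield equation gives yield = -8*irrigation - 44.
Linear in irrigation, so extremes are at the endpoints: irrigation = -3 gives yield = -20; irrigation = 12 gives yield = -140.

-140 to -20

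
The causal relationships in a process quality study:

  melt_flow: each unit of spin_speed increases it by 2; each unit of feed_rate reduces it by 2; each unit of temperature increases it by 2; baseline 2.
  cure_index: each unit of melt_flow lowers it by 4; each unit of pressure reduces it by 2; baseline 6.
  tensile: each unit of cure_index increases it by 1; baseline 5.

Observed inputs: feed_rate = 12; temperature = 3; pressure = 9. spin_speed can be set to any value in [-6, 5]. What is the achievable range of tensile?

17 to 105

Substituting into the melt_flow equation gives melt_flow = 2*spin_speed - 16.
This gives cure_index = -8*spin_speed + 52.
tensile becomes -8*spin_speed + 57.
Linear in spin_speed, so extremes are at the endpoints: spin_speed = -6 gives tensile = 105; spin_speed = 5 gives tensile = 17.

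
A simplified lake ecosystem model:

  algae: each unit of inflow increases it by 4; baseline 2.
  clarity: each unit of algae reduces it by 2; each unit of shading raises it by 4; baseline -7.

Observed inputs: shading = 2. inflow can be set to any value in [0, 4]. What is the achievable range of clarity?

Substituting into the clarity equation gives clarity = -8*inflow - 3.
Linear in inflow, so extremes are at the endpoints: inflow = 0 gives clarity = -3; inflow = 4 gives clarity = -35.

-35 to -3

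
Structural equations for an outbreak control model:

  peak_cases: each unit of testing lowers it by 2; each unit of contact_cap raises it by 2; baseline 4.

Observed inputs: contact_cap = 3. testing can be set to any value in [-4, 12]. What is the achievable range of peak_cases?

-14 to 18

Substituting into the peak_cases equation gives peak_cases = -2*testing + 10.
Linear in testing, so extremes are at the endpoints: testing = -4 gives peak_cases = 18; testing = 12 gives peak_cases = -14.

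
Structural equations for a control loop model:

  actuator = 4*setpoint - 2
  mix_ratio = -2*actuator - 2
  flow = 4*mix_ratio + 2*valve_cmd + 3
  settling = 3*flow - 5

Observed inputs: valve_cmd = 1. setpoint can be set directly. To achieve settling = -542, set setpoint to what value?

setpoint = 6

Substituting into the mix_ratio equation gives mix_ratio = -8*setpoint + 2.
Substituting into the flow equation gives flow = -32*setpoint + 13.
This gives settling = -96*setpoint + 34.
Solve -96*setpoint + 34 = -542: setpoint = (-542 - 34) / -96 = 6.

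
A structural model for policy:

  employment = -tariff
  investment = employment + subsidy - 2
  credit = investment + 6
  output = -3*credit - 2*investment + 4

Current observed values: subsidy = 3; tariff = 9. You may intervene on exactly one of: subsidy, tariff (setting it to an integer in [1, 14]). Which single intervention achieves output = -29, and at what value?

Intervening on subsidy: with other inputs at their observed values, output = -5*subsidy + 41. Solving for -29 gives subsidy = 14, within [1, 14].
Intervening on tariff: output = 5*tariff - 19. Reaching -29 requires tariff = -2, outside [1, 14].

set subsidy = 14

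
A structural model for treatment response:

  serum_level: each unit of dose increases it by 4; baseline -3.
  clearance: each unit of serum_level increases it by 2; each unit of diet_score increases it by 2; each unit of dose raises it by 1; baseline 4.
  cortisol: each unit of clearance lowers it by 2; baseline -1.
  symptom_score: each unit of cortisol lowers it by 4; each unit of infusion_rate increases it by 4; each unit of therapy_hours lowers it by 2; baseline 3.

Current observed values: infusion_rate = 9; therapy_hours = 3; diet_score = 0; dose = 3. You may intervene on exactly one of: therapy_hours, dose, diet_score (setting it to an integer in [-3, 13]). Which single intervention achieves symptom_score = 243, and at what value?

set therapy_hours = 0

Intervening on therapy_hours: with other inputs at their observed values, symptom_score = -2*therapy_hours + 243. Solving for 243 gives therapy_hours = 0, within [-3, 13].
Intervening on dose: symptom_score = 72*dose + 21. Reaching 243 requires dose = 37/12, not an integer.
Intervening on diet_score: symptom_score = 16*diet_score + 237. Reaching 243 requires diet_score = 3/8, not an integer.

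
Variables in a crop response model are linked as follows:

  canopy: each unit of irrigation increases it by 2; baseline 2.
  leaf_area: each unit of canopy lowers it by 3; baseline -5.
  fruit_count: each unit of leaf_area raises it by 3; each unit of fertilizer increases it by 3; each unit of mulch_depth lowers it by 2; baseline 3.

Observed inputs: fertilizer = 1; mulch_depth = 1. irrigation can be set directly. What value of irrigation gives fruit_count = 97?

Substituting into the leaf_area equation gives leaf_area = -6*irrigation - 11.
Substituting into the fruit_count equation gives fruit_count = -18*irrigation - 29.
Solve -18*irrigation - 29 = 97: irrigation = (97 + 29) / -18 = -7.

irrigation = -7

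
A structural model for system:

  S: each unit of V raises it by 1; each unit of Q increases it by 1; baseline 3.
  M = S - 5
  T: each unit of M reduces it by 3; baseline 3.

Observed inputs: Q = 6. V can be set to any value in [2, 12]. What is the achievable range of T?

Substituting into the S equation gives S = V + 9.
Substituting into the M equation gives M = V + 4.
Substituting into the T equation gives T = -3*V - 9.
Linear in V, so extremes are at the endpoints: V = 2 gives T = -15; V = 12 gives T = -45.

-45 to -15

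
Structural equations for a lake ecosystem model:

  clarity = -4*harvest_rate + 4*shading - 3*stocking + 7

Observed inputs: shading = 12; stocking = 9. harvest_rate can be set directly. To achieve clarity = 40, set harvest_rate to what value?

harvest_rate = -3

Substituting into the clarity equation gives clarity = -4*harvest_rate + 28.
Solve -4*harvest_rate + 28 = 40: harvest_rate = (40 - 28) / -4 = -3.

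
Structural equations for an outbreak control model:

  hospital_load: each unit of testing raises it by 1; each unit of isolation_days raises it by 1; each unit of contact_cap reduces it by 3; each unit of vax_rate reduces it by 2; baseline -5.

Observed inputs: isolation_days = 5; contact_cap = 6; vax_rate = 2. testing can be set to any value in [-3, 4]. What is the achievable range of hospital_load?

Substituting into the hospital_load equation gives hospital_load = testing - 22.
Linear in testing, so extremes are at the endpoints: testing = -3 gives hospital_load = -25; testing = 4 gives hospital_load = -18.

-25 to -18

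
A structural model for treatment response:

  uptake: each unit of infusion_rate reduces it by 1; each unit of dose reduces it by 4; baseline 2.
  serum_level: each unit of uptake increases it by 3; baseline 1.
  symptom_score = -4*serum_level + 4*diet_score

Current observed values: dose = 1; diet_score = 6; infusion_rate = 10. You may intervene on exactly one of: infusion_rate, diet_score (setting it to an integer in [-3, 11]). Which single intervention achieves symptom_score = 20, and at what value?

Intervening on infusion_rate: with other inputs at their observed values, symptom_score = 12*infusion_rate + 44. Solving for 20 gives infusion_rate = -2, within [-3, 11].
Intervening on diet_score: symptom_score = 4*diet_score + 140. Reaching 20 requires diet_score = -30, outside [-3, 11].

set infusion_rate = -2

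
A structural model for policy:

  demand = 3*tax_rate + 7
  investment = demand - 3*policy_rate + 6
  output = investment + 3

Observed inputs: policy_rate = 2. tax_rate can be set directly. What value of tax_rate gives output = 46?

tax_rate = 12

Substituting into the investment equation gives investment = 3*tax_rate + 7.
Substituting into the output equation gives output = 3*tax_rate + 10.
Solve 3*tax_rate + 10 = 46: tax_rate = (46 - 10) / 3 = 12.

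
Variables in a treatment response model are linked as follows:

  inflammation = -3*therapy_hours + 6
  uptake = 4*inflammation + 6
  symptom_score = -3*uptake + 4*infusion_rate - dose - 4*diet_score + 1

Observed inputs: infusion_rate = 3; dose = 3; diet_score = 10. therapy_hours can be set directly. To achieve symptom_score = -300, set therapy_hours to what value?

Substituting into the uptake equation gives uptake = -12*therapy_hours + 30.
Substituting into the symptom_score equation gives symptom_score = 36*therapy_hours - 120.
Solve 36*therapy_hours - 120 = -300: therapy_hours = (-300 + 120) / 36 = -5.

therapy_hours = -5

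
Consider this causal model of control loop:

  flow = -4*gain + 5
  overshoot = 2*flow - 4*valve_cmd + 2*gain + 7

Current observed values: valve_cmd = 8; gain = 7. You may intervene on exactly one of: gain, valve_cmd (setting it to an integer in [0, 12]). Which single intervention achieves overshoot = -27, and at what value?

set gain = 2

Intervening on gain: with other inputs at their observed values, overshoot = -6*gain - 15. Solving for -27 gives gain = 2, within [0, 12].
Intervening on valve_cmd: overshoot = -4*valve_cmd - 25. Reaching -27 requires valve_cmd = 1/2, not an integer.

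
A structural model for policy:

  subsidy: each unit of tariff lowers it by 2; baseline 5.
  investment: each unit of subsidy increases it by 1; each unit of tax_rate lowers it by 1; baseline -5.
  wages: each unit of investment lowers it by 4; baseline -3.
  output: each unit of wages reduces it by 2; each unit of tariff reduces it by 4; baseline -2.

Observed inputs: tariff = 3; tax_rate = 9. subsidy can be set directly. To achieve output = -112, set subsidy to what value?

Intervening on subsidy fixes its value directly, overriding its dependence on tariff.
Substituting into the investment equation gives investment = subsidy - 14.
Substituting into the wages equation gives wages = -4*subsidy + 53.
So output = 8*subsidy - 120.
Solve 8*subsidy - 120 = -112: subsidy = (-112 + 120) / 8 = 1.

subsidy = 1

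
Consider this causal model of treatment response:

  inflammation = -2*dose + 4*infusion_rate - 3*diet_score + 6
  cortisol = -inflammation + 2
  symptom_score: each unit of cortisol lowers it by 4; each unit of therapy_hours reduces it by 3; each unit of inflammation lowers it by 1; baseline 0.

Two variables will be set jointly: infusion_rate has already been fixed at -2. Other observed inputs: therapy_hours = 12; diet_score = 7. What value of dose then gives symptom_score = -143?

With infusion_rate held at -2:
Substituting into the inflammation equation gives inflammation = -2*dose - 23.
Substituting into the cortisol equation gives cortisol = 2*dose + 25.
Substituting into the symptom_score equation gives symptom_score = -6*dose - 113.
Solve -6*dose - 113 = -143: dose = (-143 + 113) / -6 = 5.

dose = 5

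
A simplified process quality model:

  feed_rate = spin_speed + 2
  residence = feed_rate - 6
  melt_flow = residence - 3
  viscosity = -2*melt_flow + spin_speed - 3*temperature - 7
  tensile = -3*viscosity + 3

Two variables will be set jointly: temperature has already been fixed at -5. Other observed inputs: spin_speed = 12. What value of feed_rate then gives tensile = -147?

With temperature held at -5:
Intervening on feed_rate fixes its value directly, overriding its dependence on spin_speed.
Substituting into the melt_flow equation gives melt_flow = feed_rate - 9.
Substituting into the viscosity equation gives viscosity = -2*feed_rate + 38.
This gives tensile = 6*feed_rate - 111.
Solve 6*feed_rate - 111 = -147: feed_rate = (-147 + 111) / 6 = -6.

feed_rate = -6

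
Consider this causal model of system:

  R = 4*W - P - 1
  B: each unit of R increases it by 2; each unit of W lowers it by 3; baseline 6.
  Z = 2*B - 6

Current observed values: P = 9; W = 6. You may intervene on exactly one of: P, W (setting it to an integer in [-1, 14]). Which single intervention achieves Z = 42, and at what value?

Intervening on P: with other inputs at their observed values, Z = -4*P + 62. Solving for 42 gives P = 5, within [-1, 14].
Intervening on W: Z = 10*W - 34. Reaching 42 requires W = 38/5, not an integer.

set P = 5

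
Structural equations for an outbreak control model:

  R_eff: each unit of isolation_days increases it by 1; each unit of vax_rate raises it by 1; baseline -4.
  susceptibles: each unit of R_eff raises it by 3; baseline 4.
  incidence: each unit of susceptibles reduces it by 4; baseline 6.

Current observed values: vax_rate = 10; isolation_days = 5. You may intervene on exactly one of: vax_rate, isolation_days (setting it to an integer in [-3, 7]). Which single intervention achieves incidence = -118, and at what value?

Intervening on vax_rate: incidence = -12*vax_rate - 22. Reaching -118 requires vax_rate = 8, outside [-3, 7].
Intervening on isolation_days: with other inputs at their observed values, incidence = -12*isolation_days - 82. Solving for -118 gives isolation_days = 3, within [-3, 7].

set isolation_days = 3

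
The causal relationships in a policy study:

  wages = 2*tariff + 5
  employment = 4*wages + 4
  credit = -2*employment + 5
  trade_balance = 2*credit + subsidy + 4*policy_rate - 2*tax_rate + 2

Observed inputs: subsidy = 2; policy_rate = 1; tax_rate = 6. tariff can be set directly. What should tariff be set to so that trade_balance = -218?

tariff = 4

Substituting into the employment equation gives employment = 8*tariff + 24.
credit becomes -16*tariff - 43.
Substituting into the trade_balance equation gives trade_balance = -32*tariff - 90.
Solve -32*tariff - 90 = -218: tariff = (-218 + 90) / -32 = 4.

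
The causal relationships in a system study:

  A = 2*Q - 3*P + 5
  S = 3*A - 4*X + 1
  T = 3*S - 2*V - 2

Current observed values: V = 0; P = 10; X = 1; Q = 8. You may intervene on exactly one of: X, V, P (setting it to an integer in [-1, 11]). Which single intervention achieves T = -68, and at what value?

set X = -1

Intervening on X: with other inputs at their observed values, T = -12*X - 80. Solving for -68 gives X = -1, within [-1, 11].
Intervening on V: T = -2*V - 92. Reaching -68 requires V = -12, outside [-1, 11].
Intervening on P: T = -27*P + 178. Reaching -68 requires P = 82/9, not an integer.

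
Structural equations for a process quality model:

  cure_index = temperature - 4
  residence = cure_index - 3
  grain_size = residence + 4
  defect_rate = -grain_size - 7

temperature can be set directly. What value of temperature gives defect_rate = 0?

Substituting into the residence equation gives residence = temperature - 7.
Substituting into the grain_size equation gives grain_size = temperature - 3.
defect_rate becomes -temperature - 4.
Solve -temperature - 4 = 0: temperature = (0 + 4) / -1 = -4.

temperature = -4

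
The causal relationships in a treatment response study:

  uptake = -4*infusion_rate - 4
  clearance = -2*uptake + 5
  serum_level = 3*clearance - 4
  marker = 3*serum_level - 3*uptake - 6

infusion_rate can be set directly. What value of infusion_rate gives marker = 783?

Substituting into the clearance equation gives clearance = 8*infusion_rate + 13.
Substituting into the serum_level equation gives serum_level = 24*infusion_rate + 35.
So marker = 84*infusion_rate + 111.
Solve 84*infusion_rate + 111 = 783: infusion_rate = (783 - 111) / 84 = 8.

infusion_rate = 8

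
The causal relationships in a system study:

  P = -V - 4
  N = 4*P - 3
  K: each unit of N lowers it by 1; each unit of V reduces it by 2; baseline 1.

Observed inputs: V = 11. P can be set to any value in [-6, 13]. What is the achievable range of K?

-70 to 6

Intervening on P fixes its value directly, overriding its dependence on V.
Substituting into the K equation gives K = -4*P - 18.
Linear in P, so extremes are at the endpoints: P = -6 gives K = 6; P = 13 gives K = -70.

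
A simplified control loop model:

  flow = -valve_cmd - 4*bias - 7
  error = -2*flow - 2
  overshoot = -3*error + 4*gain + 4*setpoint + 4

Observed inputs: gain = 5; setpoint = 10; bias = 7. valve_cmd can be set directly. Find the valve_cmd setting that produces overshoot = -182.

valve_cmd = 7

Substituting into the flow equation gives flow = -valve_cmd - 35.
error becomes 2*valve_cmd + 68.
Substituting into the overshoot equation gives overshoot = -6*valve_cmd - 140.
Solve -6*valve_cmd - 140 = -182: valve_cmd = (-182 + 140) / -6 = 7.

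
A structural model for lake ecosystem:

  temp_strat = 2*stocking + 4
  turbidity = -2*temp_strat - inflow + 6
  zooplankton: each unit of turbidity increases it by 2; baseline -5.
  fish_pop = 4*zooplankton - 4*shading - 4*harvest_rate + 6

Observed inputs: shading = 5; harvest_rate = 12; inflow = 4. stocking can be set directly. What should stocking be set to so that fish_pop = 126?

stocking = -8

Substituting into the turbidity equation gives turbidity = -4*stocking - 6.
Substituting into the zooplankton equation gives zooplankton = -8*stocking - 17.
fish_pop becomes -32*stocking - 130.
Solve -32*stocking - 130 = 126: stocking = (126 + 130) / -32 = -8.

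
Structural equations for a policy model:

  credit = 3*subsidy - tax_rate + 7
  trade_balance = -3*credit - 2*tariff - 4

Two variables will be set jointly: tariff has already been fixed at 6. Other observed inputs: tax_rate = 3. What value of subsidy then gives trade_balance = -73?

subsidy = 5

With tariff held at 6:
Substituting into the credit equation gives credit = 3*subsidy + 4.
trade_balance becomes -9*subsidy - 28.
Solve -9*subsidy - 28 = -73: subsidy = (-73 + 28) / -9 = 5.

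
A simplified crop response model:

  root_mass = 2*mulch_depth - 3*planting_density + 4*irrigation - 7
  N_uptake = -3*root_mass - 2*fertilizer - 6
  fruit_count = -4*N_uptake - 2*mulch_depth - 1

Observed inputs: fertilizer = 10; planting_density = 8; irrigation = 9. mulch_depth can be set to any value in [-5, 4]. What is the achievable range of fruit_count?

53 to 251

Substituting into the root_mass equation gives root_mass = 2*mulch_depth + 5.
N_uptake becomes -6*mulch_depth - 41.
fruit_count becomes 22*mulch_depth + 163.
Linear in mulch_depth, so extremes are at the endpoints: mulch_depth = -5 gives fruit_count = 53; mulch_depth = 4 gives fruit_count = 251.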